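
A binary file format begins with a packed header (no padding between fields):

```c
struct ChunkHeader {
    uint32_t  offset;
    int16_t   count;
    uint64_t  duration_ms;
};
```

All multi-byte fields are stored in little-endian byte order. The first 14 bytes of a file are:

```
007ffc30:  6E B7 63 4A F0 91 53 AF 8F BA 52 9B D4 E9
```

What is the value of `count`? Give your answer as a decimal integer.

`count` follows `offset` (4 bytes), so it starts at byte offset 4 and occupies 2 bytes.
Bytes at offsets 4..5: F0 91.
Little-endian stores the least-significant byte at the lowest address.
Reassemble most-significant byte first: 91 F0 → 0x91F0.
Top bit is set, so as a signed 16-bit value this is 0x91F0 − 2^16 = -28176.

-28176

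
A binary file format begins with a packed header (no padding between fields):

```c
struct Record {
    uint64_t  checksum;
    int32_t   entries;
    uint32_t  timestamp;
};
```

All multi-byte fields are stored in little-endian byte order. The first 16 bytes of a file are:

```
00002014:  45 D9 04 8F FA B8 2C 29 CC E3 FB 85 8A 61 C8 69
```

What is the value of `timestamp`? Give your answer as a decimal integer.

1774739850

`timestamp` follows `checksum` (8 B), `entries` (4 B), so it starts at offset 8 + 4 = 12 and occupies 4 bytes.
Bytes at offsets 12..15: 8A 61 C8 69.
Little-endian stores the least-significant byte at the lowest address.
Reassemble most-significant byte first: 69 C8 61 8A → 0x69C8618A.
0x69C8618A = 1774739850.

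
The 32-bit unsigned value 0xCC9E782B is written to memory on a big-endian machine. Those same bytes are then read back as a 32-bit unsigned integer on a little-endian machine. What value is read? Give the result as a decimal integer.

Stored big-endian, the bytes at ascending addresses are CC 9E 78 2B.
Read back as little-endian, the first byte is least significant, giving 0x2B789ECC.
0x2B789ECC = 729325260.

729325260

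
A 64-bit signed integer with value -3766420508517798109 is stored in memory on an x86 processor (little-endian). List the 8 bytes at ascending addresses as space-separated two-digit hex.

Two's complement of -3766420508517798109 in 64 bits: 3766420508517798109 = 0x3445037F44F310DD; invert → 0xCBBAFC80BB0CEF22; add 1 → 0xCBBAFC80BB0CEF23.
Split into bytes (most-significant first): CB BA FC 80 BB 0C EF 23.
In little-endian order the low byte comes first in memory.
So at ascending addresses the bytes are 23 EF 0C BB 80 FC BA CB.

23 EF 0C BB 80 FC BA CB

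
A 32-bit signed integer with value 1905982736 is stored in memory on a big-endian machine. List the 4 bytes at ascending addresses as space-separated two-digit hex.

71 9A FD 10

1905982736 in hexadecimal, padded to 32 bits, is 0x719AFD10.
Split into bytes (most-significant first): 71 9A FD 10.
Big-endian stores the most-significant byte at the lowest address.
So the memory order matches the most-significant-first order: 71 9A FD 10.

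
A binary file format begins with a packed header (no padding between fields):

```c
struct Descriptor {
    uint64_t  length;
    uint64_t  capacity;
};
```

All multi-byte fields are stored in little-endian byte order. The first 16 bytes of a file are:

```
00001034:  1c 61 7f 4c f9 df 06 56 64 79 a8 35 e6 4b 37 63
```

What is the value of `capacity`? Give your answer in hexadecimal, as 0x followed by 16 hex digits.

0x63374BE635A87964

`capacity` follows `length` (8 bytes), so it starts at byte offset 8 and occupies 8 bytes.
Bytes at offsets 8..15: 64 79 A8 35 E6 4B 37 63.
Little-endian stores the least-significant byte at the lowest address.
Reassemble most-significant byte first: 63 37 4B E6 35 A8 79 64 → 0x63374BE635A87964.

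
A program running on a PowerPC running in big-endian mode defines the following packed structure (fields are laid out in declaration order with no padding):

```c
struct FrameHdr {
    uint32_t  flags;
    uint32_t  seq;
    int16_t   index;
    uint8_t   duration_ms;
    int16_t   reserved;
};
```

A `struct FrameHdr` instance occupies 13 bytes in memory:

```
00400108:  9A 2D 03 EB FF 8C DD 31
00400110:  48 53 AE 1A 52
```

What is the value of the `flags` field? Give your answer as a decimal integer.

2586641387

`flags` is the first field, at byte offset 0, occupying 4 bytes.
Bytes at offsets 0..3: 9A 2D 03 EB.
Big-endian stores the most-significant byte at the lowest address.
The bytes are already most-significant first: 0x9A2D03EB.
0x9A2D03EB = 2586641387.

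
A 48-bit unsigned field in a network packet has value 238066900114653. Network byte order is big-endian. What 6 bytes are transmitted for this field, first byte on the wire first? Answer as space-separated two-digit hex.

D8 85 45 03 9C DD

238066900114653 in hexadecimal, padded to 48 bits, is 0xD88545039CDD.
Split into bytes (most-significant first): D8 85 45 03 9C DD.
Big-endian stores the most-significant byte at the lowest address.
So the memory order matches the most-significant-first order: D8 85 45 03 9C DD.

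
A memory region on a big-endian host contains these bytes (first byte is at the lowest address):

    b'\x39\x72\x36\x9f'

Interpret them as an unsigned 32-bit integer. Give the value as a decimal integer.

In big-endian order the high byte comes first in memory.
The bytes are already most-significant first: 0x3972369F.
0x3972369F = 963786399.

963786399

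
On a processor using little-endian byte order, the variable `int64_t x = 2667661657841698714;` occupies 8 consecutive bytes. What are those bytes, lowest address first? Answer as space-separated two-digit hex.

2667661657841698714 in hexadecimal, padded to 64 bits, is 0x25057024D895879A.
Split into bytes (most-significant first): 25 05 70 24 D8 95 87 9A.
In little-endian order the low byte comes first in memory.
So at ascending addresses the bytes are 9A 87 95 D8 24 70 05 25.

9A 87 95 D8 24 70 05 25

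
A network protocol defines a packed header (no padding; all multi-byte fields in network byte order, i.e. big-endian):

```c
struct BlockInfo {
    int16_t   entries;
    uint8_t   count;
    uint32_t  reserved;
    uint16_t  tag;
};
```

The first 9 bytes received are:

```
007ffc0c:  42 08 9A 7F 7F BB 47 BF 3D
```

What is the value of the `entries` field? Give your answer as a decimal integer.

`entries` is the first field, at byte offset 0, occupying 2 bytes.
Bytes at offsets 0..1: 42 08.
Big-endian stores the most-significant byte at the lowest address.
The bytes are already most-significant first: 0x4208.
0x4208 = 16904.

16904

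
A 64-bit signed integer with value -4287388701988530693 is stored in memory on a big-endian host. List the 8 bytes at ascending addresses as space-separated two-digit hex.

C4 80 22 B0 EB F3 55 FB

Two's complement of -4287388701988530693 in 64 bits: 4287388701988530693 = 0x3B7FDD4F140CAA05; invert → 0xC48022B0EBF355FA; add 1 → 0xC48022B0EBF355FB.
Split into bytes (most-significant first): C4 80 22 B0 EB F3 55 FB.
Big-endian: lowest address holds the most-significant byte.
So the memory order matches the most-significant-first order: C4 80 22 B0 EB F3 55 FB.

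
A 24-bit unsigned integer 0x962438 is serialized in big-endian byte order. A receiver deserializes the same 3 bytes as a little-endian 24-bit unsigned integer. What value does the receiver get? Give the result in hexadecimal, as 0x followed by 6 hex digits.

0x382496

Stored big-endian, the bytes at ascending addresses are 96 24 38.
Read back as little-endian, the first byte is least significant, giving 0x382496.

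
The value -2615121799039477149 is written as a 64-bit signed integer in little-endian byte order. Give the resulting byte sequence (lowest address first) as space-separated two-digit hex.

Two's complement of -2615121799039477149 in 64 bits: 2615121799039477149 = 0x244AC76BB420E59D; invert → 0xDBB538944BDF1A62; add 1 → 0xDBB538944BDF1A63.
Split into bytes (most-significant first): DB B5 38 94 4B DF 1A 63.
Little-endian stores the least-significant byte at the lowest address.
So at ascending addresses the bytes are 63 1A DF 4B 94 38 B5 DB.

63 1A DF 4B 94 38 B5 DB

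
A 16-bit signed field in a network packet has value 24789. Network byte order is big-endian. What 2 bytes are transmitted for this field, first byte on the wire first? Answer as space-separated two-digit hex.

60 D5

24789 in hexadecimal, padded to 16 bits, is 0x60D5.
Split into bytes (most-significant first): 60 D5.
In big-endian order the high byte comes first in memory.
So the memory order matches the most-significant-first order: 60 D5.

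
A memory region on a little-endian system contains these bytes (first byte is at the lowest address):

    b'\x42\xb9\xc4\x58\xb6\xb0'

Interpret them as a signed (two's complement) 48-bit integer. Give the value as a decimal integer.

Little-endian stores the least-significant byte at the lowest address.
Reassemble most-significant byte first: B0 B6 58 C4 B9 42 → 0xB0B658C4B942.
Top bit is set, so as a signed 48-bit value this is 0xB0B658C4B942 − 2^48 = -87177756886718.

-87177756886718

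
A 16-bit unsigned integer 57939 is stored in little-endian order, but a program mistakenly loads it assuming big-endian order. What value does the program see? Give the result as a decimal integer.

57939 in 16-bit hexadecimal is 0xE253.
Stored little-endian, the bytes at ascending addresses are 53 E2.
Read back as big-endian, the last byte is least significant, giving 0x53E2.
0x53E2 = 21474.

21474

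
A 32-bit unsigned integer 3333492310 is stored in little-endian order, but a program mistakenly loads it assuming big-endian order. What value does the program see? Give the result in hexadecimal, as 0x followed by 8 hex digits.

3333492310 in 32-bit hexadecimal is 0xC6B10E56.
Stored little-endian, the bytes at ascending addresses are 56 0E B1 C6.
Read back as big-endian, the last byte is least significant, giving 0x560EB1C6.

0x560EB1C6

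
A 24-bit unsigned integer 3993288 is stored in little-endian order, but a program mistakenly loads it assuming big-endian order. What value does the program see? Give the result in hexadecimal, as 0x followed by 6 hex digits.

3993288 in 24-bit hexadecimal is 0x3CEEC8.
Stored little-endian, the bytes at ascending addresses are C8 EE 3C.
Read back as big-endian, the last byte is least significant, giving 0xC8EE3C.

0xC8EE3C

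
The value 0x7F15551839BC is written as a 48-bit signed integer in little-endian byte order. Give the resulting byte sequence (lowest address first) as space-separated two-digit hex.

Split into bytes (most-significant first): 7F 15 55 18 39 BC.
In little-endian order the low byte comes first in memory.
So at ascending addresses the bytes are BC 39 18 55 15 7F.

BC 39 18 55 15 7F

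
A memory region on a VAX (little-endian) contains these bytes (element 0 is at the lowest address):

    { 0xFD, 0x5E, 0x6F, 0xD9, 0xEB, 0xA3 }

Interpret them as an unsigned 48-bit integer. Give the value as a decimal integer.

180233360596733

Little-endian: lowest address holds the least-significant byte.
Reassemble most-significant byte first: A3 EB D9 6F 5E FD → 0xA3EBD96F5EFD.
0xA3EBD96F5EFD = 180233360596733.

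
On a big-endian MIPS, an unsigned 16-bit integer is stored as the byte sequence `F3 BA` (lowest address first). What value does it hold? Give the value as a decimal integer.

Big-endian stores the most-significant byte at the lowest address.
The bytes are already most-significant first: 0xF3BA.
0xF3BA = 62394.

62394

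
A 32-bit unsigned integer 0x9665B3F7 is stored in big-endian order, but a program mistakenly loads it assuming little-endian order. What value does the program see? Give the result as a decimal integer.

Stored big-endian, the bytes at ascending addresses are 96 65 B3 F7.
Read back as little-endian, the first byte is least significant, giving 0xF7B36596.
0xF7B36596 = 4155729302.

4155729302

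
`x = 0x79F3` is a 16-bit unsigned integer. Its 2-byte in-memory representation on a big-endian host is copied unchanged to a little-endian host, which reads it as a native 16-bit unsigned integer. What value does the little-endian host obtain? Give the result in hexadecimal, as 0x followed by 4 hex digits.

0xF379

Stored big-endian, the bytes at ascending addresses are 79 F3.
Read back as little-endian, the first byte is least significant, giving 0xF379.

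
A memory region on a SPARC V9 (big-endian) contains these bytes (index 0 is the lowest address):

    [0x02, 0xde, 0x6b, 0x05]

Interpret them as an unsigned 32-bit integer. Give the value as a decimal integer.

48130821

In big-endian order the high byte comes first in memory.
The bytes are already most-significant first: 0x02DE6B05.
0x02DE6B05 = 48130821.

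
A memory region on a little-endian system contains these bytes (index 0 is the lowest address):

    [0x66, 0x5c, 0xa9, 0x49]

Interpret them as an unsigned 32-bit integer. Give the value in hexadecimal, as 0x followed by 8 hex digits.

In little-endian order the low byte comes first in memory.
Reassemble most-significant byte first: 49 A9 5C 66 → 0x49A95C66.

0x49A95C66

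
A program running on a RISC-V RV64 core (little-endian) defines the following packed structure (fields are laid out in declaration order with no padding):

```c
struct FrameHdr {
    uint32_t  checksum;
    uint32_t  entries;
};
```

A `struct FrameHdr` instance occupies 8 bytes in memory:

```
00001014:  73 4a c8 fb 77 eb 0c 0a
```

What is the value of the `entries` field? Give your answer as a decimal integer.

168618871

`entries` follows `checksum` (4 bytes), so it starts at byte offset 4 and occupies 4 bytes.
Bytes at offsets 4..7: 77 EB 0C 0A.
Little-endian: lowest address holds the least-significant byte.
Reassemble most-significant byte first: 0A 0C EB 77 → 0x0A0CEB77.
0x0A0CEB77 = 168618871.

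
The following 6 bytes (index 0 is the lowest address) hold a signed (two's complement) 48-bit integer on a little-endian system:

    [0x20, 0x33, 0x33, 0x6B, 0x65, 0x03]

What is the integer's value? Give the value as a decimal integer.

In little-endian order the low byte comes first in memory.
Reassemble most-significant byte first: 03 65 6B 33 33 20 → 0x03656B333320.
0x03656B333320 = 3734125097760.

3734125097760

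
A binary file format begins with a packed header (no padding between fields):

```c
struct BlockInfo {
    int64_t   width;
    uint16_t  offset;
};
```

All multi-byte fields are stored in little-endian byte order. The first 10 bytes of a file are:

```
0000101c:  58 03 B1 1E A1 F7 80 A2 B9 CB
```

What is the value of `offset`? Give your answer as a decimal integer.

`offset` follows `width` (8 bytes), so it starts at byte offset 8 and occupies 2 bytes.
Bytes at offsets 8..9: B9 CB.
In little-endian order the low byte comes first in memory.
Reassemble most-significant byte first: CB B9 → 0xCBB9.
0xCBB9 = 52153.

52153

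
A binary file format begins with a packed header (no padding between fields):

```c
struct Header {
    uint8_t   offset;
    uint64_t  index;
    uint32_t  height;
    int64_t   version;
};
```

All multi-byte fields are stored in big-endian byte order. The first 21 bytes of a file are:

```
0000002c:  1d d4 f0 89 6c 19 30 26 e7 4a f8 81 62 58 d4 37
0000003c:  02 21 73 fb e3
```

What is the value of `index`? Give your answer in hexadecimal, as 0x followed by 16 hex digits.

`index` follows `offset` (1 byte), so it starts at byte offset 1 and occupies 8 bytes.
Bytes at offsets 1..8: D4 F0 89 6C 19 30 26 E7.
Big-endian stores the most-significant byte at the lowest address.
The bytes are already most-significant first: 0xD4F0896C193026E7.

0xD4F0896C193026E7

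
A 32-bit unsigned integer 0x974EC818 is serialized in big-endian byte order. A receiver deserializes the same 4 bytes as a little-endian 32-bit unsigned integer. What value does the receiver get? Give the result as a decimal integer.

Stored big-endian, the bytes at ascending addresses are 97 4E C8 18.
Read back as little-endian, the first byte is least significant, giving 0x18C84E97.
0x18C84E97 = 415780503.

415780503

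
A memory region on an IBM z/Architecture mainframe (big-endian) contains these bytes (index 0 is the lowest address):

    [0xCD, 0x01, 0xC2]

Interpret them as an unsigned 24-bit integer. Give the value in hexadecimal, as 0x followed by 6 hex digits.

0xCD01C2

Big-endian: lowest address holds the most-significant byte.
The bytes are already most-significant first: 0xCD01C2.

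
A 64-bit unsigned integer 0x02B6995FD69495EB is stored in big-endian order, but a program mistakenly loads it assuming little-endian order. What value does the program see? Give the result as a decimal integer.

16975638018890774018

Stored big-endian, the bytes at ascending addresses are 02 B6 99 5F D6 94 95 EB.
Read back as little-endian, the first byte is least significant, giving 0xEB9594D65F99B602.
0xEB9594D65F99B602 = 16975638018890774018.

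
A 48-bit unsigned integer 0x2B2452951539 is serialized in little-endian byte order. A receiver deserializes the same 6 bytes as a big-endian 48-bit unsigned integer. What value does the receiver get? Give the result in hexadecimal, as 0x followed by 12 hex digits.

Stored little-endian, the bytes at ascending addresses are 39 15 95 52 24 2B.
Read back as big-endian, the last byte is least significant, giving 0x39159552242B.

0x39159552242B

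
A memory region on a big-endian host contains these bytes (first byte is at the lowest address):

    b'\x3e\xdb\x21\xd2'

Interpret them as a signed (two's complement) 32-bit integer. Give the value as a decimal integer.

In big-endian order the high byte comes first in memory.
The bytes are already most-significant first: 0x3EDB21D2.
0x3EDB21D2 = 1054548434.

1054548434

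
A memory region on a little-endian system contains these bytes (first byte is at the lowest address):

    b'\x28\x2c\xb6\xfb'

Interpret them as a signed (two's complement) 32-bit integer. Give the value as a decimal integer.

In little-endian order the low byte comes first in memory.
Reassemble most-significant byte first: FB B6 2C 28 → 0xFBB62C28.
Top bit is set, so as a signed 32-bit value this is 0xFBB62C28 − 2^32 = -71947224.

-71947224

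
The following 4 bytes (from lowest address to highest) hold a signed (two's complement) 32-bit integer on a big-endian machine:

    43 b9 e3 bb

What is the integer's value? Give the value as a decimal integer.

1136255931

Big-endian stores the most-significant byte at the lowest address.
The bytes are already most-significant first: 0x43B9E3BB.
0x43B9E3BB = 1136255931.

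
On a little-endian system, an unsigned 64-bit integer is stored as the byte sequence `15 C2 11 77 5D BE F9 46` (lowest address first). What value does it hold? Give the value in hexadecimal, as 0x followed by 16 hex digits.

Little-endian stores the least-significant byte at the lowest address.
Reassemble most-significant byte first: 46 F9 BE 5D 77 11 C2 15 → 0x46F9BE5D7711C215.

0x46F9BE5D7711C215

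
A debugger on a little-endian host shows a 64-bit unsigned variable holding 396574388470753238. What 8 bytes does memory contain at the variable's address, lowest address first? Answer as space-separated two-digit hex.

396574388470753238 in hexadecimal, padded to 64 bits, is 0x0580EA4E1FD127D6.
Split into bytes (most-significant first): 05 80 EA 4E 1F D1 27 D6.
Little-endian stores the least-significant byte at the lowest address.
So at ascending addresses the bytes are D6 27 D1 1F 4E EA 80 05.

D6 27 D1 1F 4E EA 80 05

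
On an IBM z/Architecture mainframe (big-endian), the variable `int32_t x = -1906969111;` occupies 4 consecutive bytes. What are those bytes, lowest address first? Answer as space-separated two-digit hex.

8E 55 F5 E9

Two's complement of -1906969111 in 32 bits: 1906969111 = 0x71AA0A17; invert → 0x8E55F5E8; add 1 → 0x8E55F5E9.
Split into bytes (most-significant first): 8E 55 F5 E9.
Big-endian stores the most-significant byte at the lowest address.
So the memory order matches the most-significant-first order: 8E 55 F5 E9.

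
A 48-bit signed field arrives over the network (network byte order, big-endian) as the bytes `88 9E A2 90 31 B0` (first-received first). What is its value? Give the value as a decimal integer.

Big-endian: lowest address holds the most-significant byte.
The bytes are already most-significant first: 0x889EA29031B0.
Top bit is set, so as a signed 48-bit value this is 0x889EA29031B0 − 2^48 = -131260063141456.

-131260063141456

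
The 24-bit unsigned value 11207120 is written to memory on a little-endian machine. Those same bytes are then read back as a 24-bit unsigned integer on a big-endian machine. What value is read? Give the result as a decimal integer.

11207120 in 24-bit hexadecimal is 0xAB01D0.
Stored little-endian, the bytes at ascending addresses are D0 01 AB.
Read back as big-endian, the last byte is least significant, giving 0xD001AB.
0xD001AB = 13631915.

13631915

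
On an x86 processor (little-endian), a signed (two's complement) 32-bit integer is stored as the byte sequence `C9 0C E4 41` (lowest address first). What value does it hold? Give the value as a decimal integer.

Little-endian: lowest address holds the least-significant byte.
Reassemble most-significant byte first: 41 E4 0C C9 → 0x41E40CC9.
0x41E40CC9 = 1105464521.

1105464521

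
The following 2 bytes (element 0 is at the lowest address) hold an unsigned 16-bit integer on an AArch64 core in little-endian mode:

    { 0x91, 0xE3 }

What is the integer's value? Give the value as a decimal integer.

Little-endian: lowest address holds the least-significant byte.
Reassemble most-significant byte first: E3 91 → 0xE391.
0xE391 = 58257.

58257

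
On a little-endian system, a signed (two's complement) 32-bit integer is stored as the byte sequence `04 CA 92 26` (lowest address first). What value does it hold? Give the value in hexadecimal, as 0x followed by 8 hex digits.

Little-endian: lowest address holds the least-significant byte.
Reassemble most-significant byte first: 26 92 CA 04 → 0x2692CA04.

0x2692CA04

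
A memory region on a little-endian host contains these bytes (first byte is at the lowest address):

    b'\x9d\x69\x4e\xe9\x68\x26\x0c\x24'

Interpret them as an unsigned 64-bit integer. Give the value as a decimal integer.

Little-endian: lowest address holds the least-significant byte.
Reassemble most-significant byte first: 24 0C 26 68 E9 4E 69 9D → 0x240C2668E94E699D.
0x240C2668E94E699D = 2597493317118618013.

2597493317118618013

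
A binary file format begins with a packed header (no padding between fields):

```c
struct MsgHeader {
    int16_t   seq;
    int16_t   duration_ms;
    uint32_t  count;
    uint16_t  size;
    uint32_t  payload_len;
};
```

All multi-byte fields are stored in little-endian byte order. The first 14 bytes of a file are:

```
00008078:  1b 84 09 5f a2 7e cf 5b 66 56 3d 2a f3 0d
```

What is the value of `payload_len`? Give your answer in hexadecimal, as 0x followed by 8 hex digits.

0x0DF32A3D

`payload_len` follows `seq` (2 B), `duration_ms` (2 B), `count` (4 B), `size` (2 B), so it starts at offset 2 + 2 + 4 + 2 = 10 and occupies 4 bytes.
Bytes at offsets 10..13: 3D 2A F3 0D.
Little-endian stores the least-significant byte at the lowest address.
Reassemble most-significant byte first: 0D F3 2A 3D → 0x0DF32A3D.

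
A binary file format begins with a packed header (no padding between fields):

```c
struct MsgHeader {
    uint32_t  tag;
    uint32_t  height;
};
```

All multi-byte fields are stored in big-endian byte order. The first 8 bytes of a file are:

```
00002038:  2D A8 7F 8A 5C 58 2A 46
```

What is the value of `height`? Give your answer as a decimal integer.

1549281862

`height` follows `tag` (4 bytes), so it starts at byte offset 4 and occupies 4 bytes.
Bytes at offsets 4..7: 5C 58 2A 46.
Big-endian: lowest address holds the most-significant byte.
The bytes are already most-significant first: 0x5C582A46.
0x5C582A46 = 1549281862.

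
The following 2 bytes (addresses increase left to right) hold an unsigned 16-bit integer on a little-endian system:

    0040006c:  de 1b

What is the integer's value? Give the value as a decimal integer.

7134

Little-endian: lowest address holds the least-significant byte.
Reassemble most-significant byte first: 1B DE → 0x1BDE.
0x1BDE = 7134.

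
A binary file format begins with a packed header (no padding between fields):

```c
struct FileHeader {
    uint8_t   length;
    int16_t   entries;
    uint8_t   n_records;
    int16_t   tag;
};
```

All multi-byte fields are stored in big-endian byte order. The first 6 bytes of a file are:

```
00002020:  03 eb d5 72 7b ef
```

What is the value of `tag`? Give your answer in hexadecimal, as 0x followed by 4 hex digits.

`tag` follows `length` (1 B), `entries` (2 B), `n_records` (1 B), so it starts at offset 1 + 2 + 1 = 4 and occupies 2 bytes.
Bytes at offsets 4..5: 7B EF.
In big-endian order the high byte comes first in memory.
The bytes are already most-significant first: 0x7BEF.

0x7BEF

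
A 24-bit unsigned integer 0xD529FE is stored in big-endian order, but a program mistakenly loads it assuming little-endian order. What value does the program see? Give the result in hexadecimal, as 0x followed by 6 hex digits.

Stored big-endian, the bytes at ascending addresses are D5 29 FE.
Read back as little-endian, the first byte is least significant, giving 0xFE29D5.

0xFE29D5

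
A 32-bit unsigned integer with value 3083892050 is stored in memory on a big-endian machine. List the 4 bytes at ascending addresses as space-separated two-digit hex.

3083892050 in hexadecimal, padded to 32 bits, is 0xB7D07552.
Split into bytes (most-significant first): B7 D0 75 52.
Big-endian: lowest address holds the most-significant byte.
So the memory order matches the most-significant-first order: B7 D0 75 52.

B7 D0 75 52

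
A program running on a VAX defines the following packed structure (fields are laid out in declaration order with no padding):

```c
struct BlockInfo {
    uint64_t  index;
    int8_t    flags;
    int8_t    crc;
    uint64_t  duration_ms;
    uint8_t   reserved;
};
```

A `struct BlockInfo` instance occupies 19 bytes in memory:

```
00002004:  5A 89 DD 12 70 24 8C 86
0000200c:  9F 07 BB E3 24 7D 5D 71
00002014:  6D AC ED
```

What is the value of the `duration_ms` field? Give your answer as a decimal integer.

`duration_ms` follows `index` (8 B), `flags` (1 B), `crc` (1 B), so it starts at offset 8 + 1 + 1 = 10 and occupies 8 bytes.
Bytes at offsets 10..17: BB E3 24 7D 5D 71 6D AC.
Little-endian stores the least-significant byte at the lowest address.
Reassemble most-significant byte first: AC 6D 71 5D 7D 24 E3 BB → 0xAC6D715D7D24E3BB.
0xAC6D715D7D24E3BB = 12424711593330533307.

12424711593330533307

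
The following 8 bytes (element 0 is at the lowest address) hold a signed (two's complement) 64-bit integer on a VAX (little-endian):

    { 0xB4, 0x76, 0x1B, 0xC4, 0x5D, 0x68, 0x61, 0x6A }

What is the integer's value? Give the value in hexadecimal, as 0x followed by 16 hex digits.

Little-endian stores the least-significant byte at the lowest address.
Reassemble most-significant byte first: 6A 61 68 5D C4 1B 76 B4 → 0x6A61685DC41B76B4.

0x6A61685DC41B76B4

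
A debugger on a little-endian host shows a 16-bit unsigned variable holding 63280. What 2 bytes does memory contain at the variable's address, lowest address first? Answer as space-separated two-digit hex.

30 F7

63280 in hexadecimal, padded to 16 bits, is 0xF730.
Split into bytes (most-significant first): F7 30.
In little-endian order the low byte comes first in memory.
So at ascending addresses the bytes are 30 F7.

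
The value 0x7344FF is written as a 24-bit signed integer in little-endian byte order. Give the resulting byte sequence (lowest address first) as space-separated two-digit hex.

Split into bytes (most-significant first): 73 44 FF.
Little-endian: lowest address holds the least-significant byte.
So at ascending addresses the bytes are FF 44 73.

FF 44 73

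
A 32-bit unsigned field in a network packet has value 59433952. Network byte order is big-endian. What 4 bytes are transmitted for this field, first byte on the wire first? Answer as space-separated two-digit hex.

03 8A E3 E0

59433952 in hexadecimal, padded to 32 bits, is 0x038AE3E0.
Split into bytes (most-significant first): 03 8A E3 E0.
Big-endian: lowest address holds the most-significant byte.
So the memory order matches the most-significant-first order: 03 8A E3 E0.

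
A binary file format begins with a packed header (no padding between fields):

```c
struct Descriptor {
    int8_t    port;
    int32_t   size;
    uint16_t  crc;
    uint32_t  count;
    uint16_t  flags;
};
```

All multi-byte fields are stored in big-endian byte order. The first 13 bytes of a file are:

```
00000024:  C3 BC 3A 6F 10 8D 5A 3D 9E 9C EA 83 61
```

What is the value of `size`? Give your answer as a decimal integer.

-1137021168

`size` follows `port` (1 byte), so it starts at byte offset 1 and occupies 4 bytes.
Bytes at offsets 1..4: BC 3A 6F 10.
Big-endian: lowest address holds the most-significant byte.
The bytes are already most-significant first: 0xBC3A6F10.
Top bit is set, so as a signed 32-bit value this is 0xBC3A6F10 − 2^32 = -1137021168.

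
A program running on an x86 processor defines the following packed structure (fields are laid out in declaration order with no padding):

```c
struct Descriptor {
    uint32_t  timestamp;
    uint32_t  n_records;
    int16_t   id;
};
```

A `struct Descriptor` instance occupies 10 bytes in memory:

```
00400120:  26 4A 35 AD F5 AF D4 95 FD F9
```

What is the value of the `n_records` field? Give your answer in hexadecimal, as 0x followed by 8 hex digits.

`n_records` follows `timestamp` (4 bytes), so it starts at byte offset 4 and occupies 4 bytes.
Bytes at offsets 4..7: F5 AF D4 95.
Little-endian: lowest address holds the least-significant byte.
Reassemble most-significant byte first: 95 D4 AF F5 → 0x95D4AFF5.

0x95D4AFF5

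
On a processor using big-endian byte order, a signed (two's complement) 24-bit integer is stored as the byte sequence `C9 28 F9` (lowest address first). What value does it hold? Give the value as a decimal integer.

Big-endian stores the most-significant byte at the lowest address.
The bytes are already most-significant first: 0xC928F9.
Top bit is set, so as a signed 24-bit value this is 0xC928F9 − 2^24 = -3593991.

-3593991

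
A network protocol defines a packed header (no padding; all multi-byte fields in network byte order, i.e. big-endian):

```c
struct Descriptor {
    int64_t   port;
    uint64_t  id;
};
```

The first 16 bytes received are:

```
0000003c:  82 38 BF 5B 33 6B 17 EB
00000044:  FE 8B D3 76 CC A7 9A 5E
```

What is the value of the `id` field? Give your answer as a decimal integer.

18341986414589614686

`id` follows `port` (8 bytes), so it starts at byte offset 8 and occupies 8 bytes.
Bytes at offsets 8..15: FE 8B D3 76 CC A7 9A 5E.
Big-endian: lowest address holds the most-significant byte.
The bytes are already most-significant first: 0xFE8BD376CCA79A5E.
0xFE8BD376CCA79A5E = 18341986414589614686.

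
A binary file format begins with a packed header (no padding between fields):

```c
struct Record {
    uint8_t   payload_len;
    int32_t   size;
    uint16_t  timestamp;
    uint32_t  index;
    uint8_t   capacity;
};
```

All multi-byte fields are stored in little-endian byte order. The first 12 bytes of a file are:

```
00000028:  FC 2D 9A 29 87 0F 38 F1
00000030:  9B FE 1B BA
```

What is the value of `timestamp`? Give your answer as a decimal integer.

`timestamp` follows `payload_len` (1 B), `size` (4 B), so it starts at offset 1 + 4 = 5 and occupies 2 bytes.
Bytes at offsets 5..6: 0F 38.
Little-endian: lowest address holds the least-significant byte.
Reassemble most-significant byte first: 38 0F → 0x380F.
0x380F = 14351.

14351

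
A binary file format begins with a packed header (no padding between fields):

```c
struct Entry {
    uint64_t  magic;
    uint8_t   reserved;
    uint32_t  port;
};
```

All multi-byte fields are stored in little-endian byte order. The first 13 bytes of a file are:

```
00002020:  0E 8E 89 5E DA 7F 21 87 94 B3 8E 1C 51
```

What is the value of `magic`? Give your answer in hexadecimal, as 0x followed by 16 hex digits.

`magic` is the first field, at byte offset 0, occupying 8 bytes.
Bytes at offsets 0..7: 0E 8E 89 5E DA 7F 21 87.
In little-endian order the low byte comes first in memory.
Reassemble most-significant byte first: 87 21 7F DA 5E 89 8E 0E → 0x87217FDA5E898E0E.

0x87217FDA5E898E0E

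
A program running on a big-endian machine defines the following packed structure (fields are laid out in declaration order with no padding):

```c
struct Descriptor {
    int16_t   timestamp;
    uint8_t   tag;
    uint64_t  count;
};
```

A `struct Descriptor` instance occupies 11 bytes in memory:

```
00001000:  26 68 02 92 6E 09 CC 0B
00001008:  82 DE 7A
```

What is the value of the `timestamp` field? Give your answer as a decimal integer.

`timestamp` is the first field, at byte offset 0, occupying 2 bytes.
Bytes at offsets 0..1: 26 68.
Big-endian: lowest address holds the most-significant byte.
The bytes are already most-significant first: 0x2668.
0x2668 = 9832.

9832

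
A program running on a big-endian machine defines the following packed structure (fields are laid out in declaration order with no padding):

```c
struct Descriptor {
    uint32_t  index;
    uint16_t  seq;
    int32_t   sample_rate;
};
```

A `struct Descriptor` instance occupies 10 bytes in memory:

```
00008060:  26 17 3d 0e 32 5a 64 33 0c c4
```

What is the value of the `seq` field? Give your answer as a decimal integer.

`seq` follows `index` (4 bytes), so it starts at byte offset 4 and occupies 2 bytes.
Bytes at offsets 4..5: 32 5A.
In big-endian order the high byte comes first in memory.
The bytes are already most-significant first: 0x325A.
0x325A = 12890.

12890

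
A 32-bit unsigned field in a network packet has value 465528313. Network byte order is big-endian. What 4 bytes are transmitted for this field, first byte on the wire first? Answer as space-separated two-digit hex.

1B BF 65 F9

465528313 in hexadecimal, padded to 32 bits, is 0x1BBF65F9.
Split into bytes (most-significant first): 1B BF 65 F9.
Big-endian: lowest address holds the most-significant byte.
So the memory order matches the most-significant-first order: 1B BF 65 F9.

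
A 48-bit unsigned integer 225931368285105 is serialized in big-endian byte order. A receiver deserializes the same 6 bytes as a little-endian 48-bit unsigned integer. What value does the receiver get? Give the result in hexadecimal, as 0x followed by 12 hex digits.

0xB143F3BE7BCD

225931368285105 in 48-bit hexadecimal is 0xCD7BBEF343B1.
Stored big-endian, the bytes at ascending addresses are CD 7B BE F3 43 B1.
Read back as little-endian, the first byte is least significant, giving 0xB143F3BE7BCD.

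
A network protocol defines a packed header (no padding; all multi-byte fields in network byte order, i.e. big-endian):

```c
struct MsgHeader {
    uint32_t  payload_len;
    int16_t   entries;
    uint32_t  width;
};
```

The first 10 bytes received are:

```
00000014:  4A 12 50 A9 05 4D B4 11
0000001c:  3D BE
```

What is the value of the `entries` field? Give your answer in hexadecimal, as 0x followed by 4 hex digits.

0x054D

`entries` follows `payload_len` (4 bytes), so it starts at byte offset 4 and occupies 2 bytes.
Bytes at offsets 4..5: 05 4D.
In big-endian order the high byte comes first in memory.
The bytes are already most-significant first: 0x054D.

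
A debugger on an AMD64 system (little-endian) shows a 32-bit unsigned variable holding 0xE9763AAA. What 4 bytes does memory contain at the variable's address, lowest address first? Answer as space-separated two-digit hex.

Split into bytes (most-significant first): E9 76 3A AA.
Little-endian: lowest address holds the least-significant byte.
So at ascending addresses the bytes are AA 3A 76 E9.

AA 3A 76 E9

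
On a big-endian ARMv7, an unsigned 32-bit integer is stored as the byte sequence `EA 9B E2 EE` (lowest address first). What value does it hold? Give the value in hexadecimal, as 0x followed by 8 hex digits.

Big-endian: lowest address holds the most-significant byte.
The bytes are already most-significant first: 0xEA9BE2EE.

0xEA9BE2EE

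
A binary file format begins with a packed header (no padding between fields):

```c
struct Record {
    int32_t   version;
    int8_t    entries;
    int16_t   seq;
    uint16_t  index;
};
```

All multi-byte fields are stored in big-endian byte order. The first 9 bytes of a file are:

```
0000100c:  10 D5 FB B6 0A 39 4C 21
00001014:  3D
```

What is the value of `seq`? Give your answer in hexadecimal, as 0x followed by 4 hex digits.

0x394C

`seq` follows `version` (4 B), `entries` (1 B), so it starts at offset 4 + 1 = 5 and occupies 2 bytes.
Bytes at offsets 5..6: 39 4C.
Big-endian stores the most-significant byte at the lowest address.
The bytes are already most-significant first: 0x394C.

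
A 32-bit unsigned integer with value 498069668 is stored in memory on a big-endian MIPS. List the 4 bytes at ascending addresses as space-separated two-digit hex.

498069668 in hexadecimal, padded to 32 bits, is 0x1DAFF0A4.
Split into bytes (most-significant first): 1D AF F0 A4.
Big-endian: lowest address holds the most-significant byte.
So the memory order matches the most-significant-first order: 1D AF F0 A4.

1D AF F0 A4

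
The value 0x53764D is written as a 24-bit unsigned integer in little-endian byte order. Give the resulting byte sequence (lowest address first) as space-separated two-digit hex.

Split into bytes (most-significant first): 53 76 4D.
Little-endian: lowest address holds the least-significant byte.
So at ascending addresses the bytes are 4D 76 53.

4D 76 53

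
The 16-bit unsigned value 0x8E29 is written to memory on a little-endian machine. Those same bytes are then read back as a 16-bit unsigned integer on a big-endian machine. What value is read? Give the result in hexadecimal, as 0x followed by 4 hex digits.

0x298E

Stored little-endian, the bytes at ascending addresses are 29 8E.
Read back as big-endian, the last byte is least significant, giving 0x298E.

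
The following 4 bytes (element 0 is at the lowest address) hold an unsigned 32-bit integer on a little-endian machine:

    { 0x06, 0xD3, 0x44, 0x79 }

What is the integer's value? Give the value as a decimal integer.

2034553606

In little-endian order the low byte comes first in memory.
Reassemble most-significant byte first: 79 44 D3 06 → 0x7944D306.
0x7944D306 = 2034553606.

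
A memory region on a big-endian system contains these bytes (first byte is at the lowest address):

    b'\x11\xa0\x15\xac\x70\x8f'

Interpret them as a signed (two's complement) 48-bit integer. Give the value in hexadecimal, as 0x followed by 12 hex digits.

0x11A015AC708F

In big-endian order the high byte comes first in memory.
The bytes are already most-significant first: 0x11A015AC708F.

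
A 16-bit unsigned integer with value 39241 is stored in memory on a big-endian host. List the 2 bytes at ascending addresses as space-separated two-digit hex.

39241 in hexadecimal, padded to 16 bits, is 0x9949.
Split into bytes (most-significant first): 99 49.
Big-endian: lowest address holds the most-significant byte.
So the memory order matches the most-significant-first order: 99 49.

99 49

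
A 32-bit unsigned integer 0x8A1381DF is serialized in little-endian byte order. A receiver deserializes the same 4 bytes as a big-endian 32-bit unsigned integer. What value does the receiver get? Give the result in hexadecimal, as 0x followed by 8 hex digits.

0xDF81138A

Stored little-endian, the bytes at ascending addresses are DF 81 13 8A.
Read back as big-endian, the last byte is least significant, giving 0xDF81138A.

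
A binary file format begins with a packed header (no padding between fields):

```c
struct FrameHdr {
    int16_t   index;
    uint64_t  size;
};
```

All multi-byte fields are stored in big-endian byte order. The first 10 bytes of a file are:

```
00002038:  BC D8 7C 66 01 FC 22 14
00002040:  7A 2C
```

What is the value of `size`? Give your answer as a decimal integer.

8963854290742704684

`size` follows `index` (2 bytes), so it starts at byte offset 2 and occupies 8 bytes.
Bytes at offsets 2..9: 7C 66 01 FC 22 14 7A 2C.
In big-endian order the high byte comes first in memory.
The bytes are already most-significant first: 0x7C6601FC22147A2C.
0x7C6601FC22147A2C = 8963854290742704684.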